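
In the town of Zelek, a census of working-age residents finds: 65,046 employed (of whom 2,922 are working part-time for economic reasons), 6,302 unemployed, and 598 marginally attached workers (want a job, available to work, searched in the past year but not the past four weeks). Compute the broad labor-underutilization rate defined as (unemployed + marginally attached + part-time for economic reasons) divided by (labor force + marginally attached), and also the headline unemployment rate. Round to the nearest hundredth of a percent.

Broad underutilization rate ≈ 13.65%; headline unemployment rate ≈ 8.83%.

Labor force = 65,046 + 6,302 = 71,348.
Numerator = 6,302 + 598 + 2,922 = 9,822.
Denominator = 71,348 + 598 = 71,946.
Broad rate = 9,822 / 71,946 = 13.65%.
Headline unemployment rate = 6,302 / 71,348 = 8.83%.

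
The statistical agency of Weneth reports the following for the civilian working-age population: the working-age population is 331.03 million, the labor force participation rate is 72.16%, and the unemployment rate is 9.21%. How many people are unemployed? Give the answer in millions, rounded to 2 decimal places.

Labor force = 0.7216 × 331.03 = 238.87 million.
Unemployed = 0.0921 × 238.87 ≈ 22.00 million.

About 22.00 million are unemployed.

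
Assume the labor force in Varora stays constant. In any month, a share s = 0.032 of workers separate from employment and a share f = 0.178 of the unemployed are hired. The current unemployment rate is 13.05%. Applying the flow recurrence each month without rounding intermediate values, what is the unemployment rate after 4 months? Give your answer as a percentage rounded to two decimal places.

Unemployment rate after four months ≈ 14.39%.

With a fixed labor force, u_{t+1} = u_t + s·(1−u_t) − f·u_t = u_t·(1−s−f) + s.
Here 1−s−f = 0.790 and s = 0.032.
u_1 = 0.130500 × 0.790 + 0.032 = 0.135095.
u_2 = 0.135095 × 0.790 + 0.032 = 0.138725.
u_3 = 0.138725 × 0.790 + 0.032 = 0.141593.
u_4 = 0.141593 × 0.790 + 0.032 = 0.143858.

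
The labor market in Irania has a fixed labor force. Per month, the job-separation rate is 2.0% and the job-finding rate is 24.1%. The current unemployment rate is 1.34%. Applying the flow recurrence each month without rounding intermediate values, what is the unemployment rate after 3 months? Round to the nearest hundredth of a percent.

With a fixed labor force, u_{t+1} = u_t + s·(1−u_t) − f·u_t = u_t·(1−s−f) + s.
Here 1−s−f = 0.739 and s = 0.020.
u_1 = 0.013400 × 0.739 + 0.020 = 0.029903.
u_2 = 0.029903 × 0.739 + 0.020 = 0.042098.
u_3 = 0.042098 × 0.739 + 0.020 = 0.051110.

Unemployment rate after three months ≈ 5.11%.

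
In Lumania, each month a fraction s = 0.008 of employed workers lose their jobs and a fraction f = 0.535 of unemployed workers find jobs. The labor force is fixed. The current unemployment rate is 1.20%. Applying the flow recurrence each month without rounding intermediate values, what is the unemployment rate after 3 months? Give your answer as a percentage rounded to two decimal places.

Unemployment rate after three months ≈ 1.45%.

With a fixed labor force, u_{t+1} = u_t + s·(1−u_t) − f·u_t = u_t·(1−s−f) + s.
Here 1−s−f = 0.457 and s = 0.008.
u_1 = 0.012000 × 0.457 + 0.008 = 0.013484.
u_2 = 0.013484 × 0.457 + 0.008 = 0.014162.
u_3 = 0.014162 × 0.457 + 0.008 = 0.014472.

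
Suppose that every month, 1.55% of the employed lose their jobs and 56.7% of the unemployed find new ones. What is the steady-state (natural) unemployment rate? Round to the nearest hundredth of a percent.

At steady state the flows balance: s·E = f·U, so U/(E+U) = s/(s+f).
u* = 1.55 / (1.55 + 56.7) = 1.55 / 58.25 = 2.66%.

Steady-state unemployment rate ≈ 2.66%.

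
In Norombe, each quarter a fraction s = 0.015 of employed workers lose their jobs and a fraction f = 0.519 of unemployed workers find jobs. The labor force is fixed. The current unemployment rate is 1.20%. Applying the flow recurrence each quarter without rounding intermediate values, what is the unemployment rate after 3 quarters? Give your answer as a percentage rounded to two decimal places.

Unemployment rate after three quarters ≈ 2.65%.

With a fixed labor force, u_{t+1} = u_t + s·(1−u_t) − f·u_t = u_t·(1−s−f) + s.
Here 1−s−f = 0.466 and s = 0.015.
u_1 = 0.012000 × 0.466 + 0.015 = 0.020592.
u_2 = 0.020592 × 0.466 + 0.015 = 0.024596.
u_3 = 0.024596 × 0.466 + 0.015 = 0.026462.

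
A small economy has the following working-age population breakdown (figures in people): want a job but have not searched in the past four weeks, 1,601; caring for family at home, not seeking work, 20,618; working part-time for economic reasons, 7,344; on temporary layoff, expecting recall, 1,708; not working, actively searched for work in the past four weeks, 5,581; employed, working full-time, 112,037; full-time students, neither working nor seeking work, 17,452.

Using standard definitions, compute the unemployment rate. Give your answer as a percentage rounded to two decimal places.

Employed = 7,344 + 112,037 = 119,381 (anyone who worked, including part-time for economic reasons, counts as employed).
Unemployed = 1,708 + 5,581 = 7,289 (jobless and actively searching, or on temporary layoff).
Labor force = 119,381 + 7,289 = 126,670.
Unemployment rate = 7,289 / 126,670 = 5.75%.

Unemployment rate ≈ 5.75%.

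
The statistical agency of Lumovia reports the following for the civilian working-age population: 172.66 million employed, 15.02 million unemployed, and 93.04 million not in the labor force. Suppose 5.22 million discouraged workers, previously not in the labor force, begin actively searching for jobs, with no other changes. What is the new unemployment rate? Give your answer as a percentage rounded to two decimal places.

Initially, labor force = 172.66 + 15.02 = 187.68 million, so u = 15.02/187.68 = 8.00%.
After the change, unemployed and labor force both rise by 5.22 → E = 172.66, U = 20.24, labor force = 192.90 million.
New unemployment rate = 20.24 / 192.90 = 10.49%.

New unemployment rate ≈ 10.49%.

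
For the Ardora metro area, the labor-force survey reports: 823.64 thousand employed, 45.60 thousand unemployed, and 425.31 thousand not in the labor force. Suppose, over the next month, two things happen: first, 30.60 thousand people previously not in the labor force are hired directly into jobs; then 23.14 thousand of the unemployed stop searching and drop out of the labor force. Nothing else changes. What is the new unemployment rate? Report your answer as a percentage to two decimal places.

New unemployment rate ≈ 2.56%.

Initially, labor force = 823.64 + 45.60 = 869.24 thousand, so u = 45.60/869.24 = 5.25%.
After the first change, employed and labor force both rise by 30.60; unemployed unchanged → E = 854.24, U = 45.60, labor force = 899.84 thousand.
After the second change, unemployed and labor force both fall by 23.14 → E = 854.24, U = 22.46, labor force = 876.70 thousand.
New unemployment rate = 22.46 / 876.70 = 2.56%.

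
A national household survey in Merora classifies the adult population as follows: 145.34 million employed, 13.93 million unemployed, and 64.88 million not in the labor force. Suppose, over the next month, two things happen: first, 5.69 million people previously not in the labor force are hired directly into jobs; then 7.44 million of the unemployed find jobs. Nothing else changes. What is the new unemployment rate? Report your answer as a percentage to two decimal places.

Initially, labor force = 145.34 + 13.93 = 159.27 million, so u = 13.93/159.27 = 8.75%.
After the first change, employed and labor force both rise by 5.69; unemployed unchanged → E = 151.03, U = 13.93, labor force = 164.96 million.
After the second change, unemployed falls and employed rises by 7.44; labor force unchanged → E = 158.47, U = 6.49, labor force = 164.96 million.
New unemployment rate = 6.49 / 164.96 = 3.93%.

New unemployment rate ≈ 3.93%.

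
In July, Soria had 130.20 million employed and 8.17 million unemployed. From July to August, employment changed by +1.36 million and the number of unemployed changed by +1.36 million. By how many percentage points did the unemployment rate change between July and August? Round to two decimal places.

The unemployment rate changed by +0.85 percentage points.

July: labor force = 130.20 + 8.17 = 138.37; u = 8.17/138.37 = 5.90%.
August: labor force = 131.56 + 9.53 = 141.09; u = 9.53/141.09 = 6.75%.
Change = 6.75% − 5.90% = +0.85 pp.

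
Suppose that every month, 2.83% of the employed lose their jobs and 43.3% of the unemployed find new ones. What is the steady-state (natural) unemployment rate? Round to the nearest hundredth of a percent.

At steady state the flows balance: s·E = f·U, so U/(E+U) = s/(s+f).
u* = 2.83 / (2.83 + 43.3) = 2.83 / 46.13 = 6.13%.

Steady-state unemployment rate ≈ 6.13%.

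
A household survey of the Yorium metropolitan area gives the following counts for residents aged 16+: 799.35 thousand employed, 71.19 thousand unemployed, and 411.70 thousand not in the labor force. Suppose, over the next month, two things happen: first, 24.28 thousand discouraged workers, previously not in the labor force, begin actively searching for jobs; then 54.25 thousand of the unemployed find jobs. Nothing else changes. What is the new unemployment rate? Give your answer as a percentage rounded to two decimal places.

New unemployment rate ≈ 4.61%.

Initially, labor force = 799.35 + 71.19 = 870.54 thousand, so u = 71.19/870.54 = 8.18%.
After the first change, unemployed and labor force both rise by 24.28 → E = 799.35, U = 95.47, labor force = 894.82 thousand.
After the second change, unemployed falls and employed rises by 54.25; labor force unchanged → E = 853.60, U = 41.22, labor force = 894.82 thousand.
New unemployment rate = 41.22 / 894.82 = 4.61%.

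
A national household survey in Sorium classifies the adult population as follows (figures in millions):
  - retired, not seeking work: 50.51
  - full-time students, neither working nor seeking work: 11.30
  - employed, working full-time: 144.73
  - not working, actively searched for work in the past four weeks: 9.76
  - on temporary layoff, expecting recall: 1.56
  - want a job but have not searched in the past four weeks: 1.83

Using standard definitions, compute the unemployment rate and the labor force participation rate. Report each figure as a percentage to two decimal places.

Unemployment rate ≈ 7.25%; labor force participation rate ≈ 71.03%.

Employed = 144.73 million.
Unemployed = 9.76 + 1.56 = 11.32 million (jobless and actively searching, or on temporary layoff).
Labor force = 144.73 + 11.32 = 156.05 million.
Not in labor force = 50.51 + 11.30 + 1.83 = 63.64 million (those not working and not actively searching are outside the labor force — including those who want a job but have given up searching).
Civilian working-age population = 156.05 + 63.64 = 219.69 million.
Unemployment rate = 11.32 / 156.05 = 7.25%.
Labor force participation rate = 156.05 / 219.69 = 71.03%.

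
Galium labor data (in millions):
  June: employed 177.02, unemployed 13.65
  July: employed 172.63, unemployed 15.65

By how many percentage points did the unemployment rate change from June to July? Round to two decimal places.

June: labor force = 177.02 + 13.65 = 190.67; u = 13.65/190.67 = 7.16%.
July: labor force = 172.63 + 15.65 = 188.28; u = 15.65/188.28 = 8.31%.
Change = 8.31% − 7.16% = +1.15 pp.

The unemployment rate changed by +1.15 percentage points.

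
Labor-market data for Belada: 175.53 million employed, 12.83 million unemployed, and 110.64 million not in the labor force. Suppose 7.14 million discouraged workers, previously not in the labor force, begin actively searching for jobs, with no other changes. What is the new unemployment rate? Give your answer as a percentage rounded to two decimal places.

Initially, labor force = 175.53 + 12.83 = 188.36 million, so u = 12.83/188.36 = 6.81%.
After the change, unemployed and labor force both rise by 7.14 → E = 175.53, U = 19.97, labor force = 195.50 million.
New unemployment rate = 19.97 / 195.50 = 10.21%.

New unemployment rate ≈ 10.21%.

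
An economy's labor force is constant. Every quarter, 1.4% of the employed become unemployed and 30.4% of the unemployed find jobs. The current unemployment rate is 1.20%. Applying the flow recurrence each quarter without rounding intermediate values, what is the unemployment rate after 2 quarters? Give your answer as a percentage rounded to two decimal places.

With a fixed labor force, u_{t+1} = u_t + s·(1−u_t) − f·u_t = u_t·(1−s−f) + s.
Here 1−s−f = 0.682 and s = 0.014.
u_1 = 0.012000 × 0.682 + 0.014 = 0.022184.
u_2 = 0.022184 × 0.682 + 0.014 = 0.029129.

Unemployment rate after two quarters ≈ 2.91%.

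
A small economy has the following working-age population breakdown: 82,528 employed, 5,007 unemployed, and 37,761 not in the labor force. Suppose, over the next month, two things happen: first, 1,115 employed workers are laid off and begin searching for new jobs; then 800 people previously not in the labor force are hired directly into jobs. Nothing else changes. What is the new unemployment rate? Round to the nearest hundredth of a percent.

New unemployment rate ≈ 6.93%.

Initially, labor force = 82,528 + 5,007 = 87,535, so u = 5,007/87,535 = 5.72%.
After the first change, employed falls and unemployed rises by 1,115; labor force unchanged → E = 81,413, U = 6,122, labor force = 87,535.
After the second change, employed and labor force both rise by 800; unemployed unchanged → E = 82,213, U = 6,122, labor force = 88,335.
New unemployment rate = 6,122 / 88,335 = 6.93%.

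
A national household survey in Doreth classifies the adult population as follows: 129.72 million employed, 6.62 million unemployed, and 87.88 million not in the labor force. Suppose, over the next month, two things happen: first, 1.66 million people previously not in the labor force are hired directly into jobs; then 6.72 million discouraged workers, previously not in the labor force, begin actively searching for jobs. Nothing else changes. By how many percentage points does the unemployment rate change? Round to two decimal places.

Initially, labor force = 129.72 + 6.62 = 136.34 million, so u = 6.62/136.34 = 4.86%.
After the first change, employed and labor force both rise by 1.66; unemployed unchanged → E = 131.38, U = 6.62, labor force = 138.00 million.
After the second change, unemployed and labor force both rise by 6.72 → E = 131.38, U = 13.34, labor force = 144.72 million.
New unemployment rate = 13.34 / 144.72 = 9.22%.
Change = 9.22% − 4.86% = +4.36 percentage points.

The unemployment rate changes by +4.36 percentage points.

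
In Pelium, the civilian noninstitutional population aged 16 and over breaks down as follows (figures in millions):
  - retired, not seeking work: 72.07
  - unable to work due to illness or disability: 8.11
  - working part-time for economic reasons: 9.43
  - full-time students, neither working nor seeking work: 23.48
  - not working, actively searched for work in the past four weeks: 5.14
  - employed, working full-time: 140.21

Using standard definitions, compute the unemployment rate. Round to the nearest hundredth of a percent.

Employed = 9.43 + 140.21 = 149.64 million (anyone who worked, including part-time for economic reasons, counts as employed).
Unemployed = 5.14 million.
Labor force = 149.64 + 5.14 = 154.78 million.
Unemployment rate = 5.14 / 154.78 = 3.32%.

Unemployment rate ≈ 3.32%.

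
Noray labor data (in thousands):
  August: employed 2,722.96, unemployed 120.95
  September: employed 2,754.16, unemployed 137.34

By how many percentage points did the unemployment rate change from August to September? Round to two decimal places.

The unemployment rate changed by +0.50 percentage points.

August: labor force = 2,722.96 + 120.95 = 2,843.91; u = 120.95/2,843.91 = 4.25%.
September: labor force = 2,754.16 + 137.34 = 2,891.50; u = 137.34/2,891.50 = 4.75%.
Change = 4.75% − 4.25% = +0.50 pp.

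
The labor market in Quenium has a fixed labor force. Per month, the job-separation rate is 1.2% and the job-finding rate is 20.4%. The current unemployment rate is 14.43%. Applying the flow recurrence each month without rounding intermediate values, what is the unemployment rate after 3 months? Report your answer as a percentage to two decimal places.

With a fixed labor force, u_{t+1} = u_t + s·(1−u_t) − f·u_t = u_t·(1−s−f) + s.
Here 1−s−f = 0.784 and s = 0.012.
u_1 = 0.144300 × 0.784 + 0.012 = 0.125131.
u_2 = 0.125131 × 0.784 + 0.012 = 0.110103.
u_3 = 0.110103 × 0.784 + 0.012 = 0.098321.

Unemployment rate after three months ≈ 9.83%.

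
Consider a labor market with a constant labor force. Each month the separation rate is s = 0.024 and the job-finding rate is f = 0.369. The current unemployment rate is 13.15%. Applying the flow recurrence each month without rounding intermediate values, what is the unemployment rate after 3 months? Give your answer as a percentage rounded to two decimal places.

With a fixed labor force, u_{t+1} = u_t + s·(1−u_t) − f·u_t = u_t·(1−s−f) + s.
Here 1−s−f = 0.607 and s = 0.024.
u_1 = 0.131500 × 0.607 + 0.024 = 0.103821.
u_2 = 0.103821 × 0.607 + 0.024 = 0.087019.
u_3 = 0.087019 × 0.607 + 0.024 = 0.076821.

Unemployment rate after three months ≈ 7.68%.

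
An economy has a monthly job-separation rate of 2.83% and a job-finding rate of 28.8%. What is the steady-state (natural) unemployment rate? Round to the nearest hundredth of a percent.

Steady-state unemployment rate ≈ 8.95%.

At steady state the flows balance: s·E = f·U, so U/(E+U) = s/(s+f).
u* = 2.83 / (2.83 + 28.8) = 2.83 / 31.63 = 8.95%.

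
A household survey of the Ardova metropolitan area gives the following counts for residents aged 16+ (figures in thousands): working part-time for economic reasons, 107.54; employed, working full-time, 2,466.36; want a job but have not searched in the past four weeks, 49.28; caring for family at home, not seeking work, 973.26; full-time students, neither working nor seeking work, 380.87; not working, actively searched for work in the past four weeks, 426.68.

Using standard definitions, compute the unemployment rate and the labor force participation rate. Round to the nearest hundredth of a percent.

Employed = 107.54 + 2,466.36 = 2,573.90 thousand (anyone who worked, including part-time for economic reasons, counts as employed).
Unemployed = 426.68 thousand.
Labor force = 2,573.90 + 426.68 = 3,000.58 thousand.
Not in labor force = 49.28 + 973.26 + 380.87 = 1,403.41 thousand (those not working and not actively searching are outside the labor force — including those who want a job but have given up searching).
Civilian working-age population = 3,000.58 + 1,403.41 = 4,403.99 thousand.
Unemployment rate = 426.68 / 3,000.58 = 14.22%.
Labor force participation rate = 3,000.58 / 4,403.99 = 68.13%.

Unemployment rate ≈ 14.22%; labor force participation rate ≈ 68.13%.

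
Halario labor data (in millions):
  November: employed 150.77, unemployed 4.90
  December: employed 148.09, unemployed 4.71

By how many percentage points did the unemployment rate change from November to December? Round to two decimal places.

The unemployment rate changed by −0.07 percentage points.

November: labor force = 150.77 + 4.90 = 155.67; u = 4.90/155.67 = 3.15%.
December: labor force = 148.09 + 4.71 = 152.80; u = 4.71/152.80 = 3.08%.
Change = 3.08% − 3.15% = −0.07 pp.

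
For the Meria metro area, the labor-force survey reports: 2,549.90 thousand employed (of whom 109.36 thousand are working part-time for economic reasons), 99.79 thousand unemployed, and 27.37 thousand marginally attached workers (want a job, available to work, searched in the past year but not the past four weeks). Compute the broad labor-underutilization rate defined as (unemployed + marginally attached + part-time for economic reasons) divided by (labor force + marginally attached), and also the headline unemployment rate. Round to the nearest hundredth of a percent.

Broad underutilization rate ≈ 8.84%; headline unemployment rate ≈ 3.77%.

Labor force = 2,549.90 + 99.79 = 2,649.69 thousand.
Numerator = 99.79 + 27.37 + 109.36 = 236.52 thousand.
Denominator = 2,649.69 + 27.37 = 2,677.06 thousand.
Broad rate = 236.52 / 2,677.06 = 8.84%.
Headline unemployment rate = 99.79 / 2,649.69 = 3.77%.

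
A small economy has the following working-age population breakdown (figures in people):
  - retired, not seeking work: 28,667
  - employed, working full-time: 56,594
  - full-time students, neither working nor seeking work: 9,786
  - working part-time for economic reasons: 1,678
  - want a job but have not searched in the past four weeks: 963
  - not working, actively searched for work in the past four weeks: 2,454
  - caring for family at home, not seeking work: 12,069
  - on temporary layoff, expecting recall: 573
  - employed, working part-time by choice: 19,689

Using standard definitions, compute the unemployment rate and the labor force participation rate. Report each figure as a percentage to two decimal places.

Unemployment rate ≈ 3.74%; labor force participation rate ≈ 61.14%.

Employed = 56,594 + 1,678 + 19,689 = 77,961 (anyone who worked, including part-time for economic reasons, counts as employed).
Unemployed = 2,454 + 573 = 3,027 (jobless and actively searching, or on temporary layoff).
Labor force = 77,961 + 3,027 = 80,988.
Not in labor force = 28,667 + 9,786 + 963 + 12,069 = 51,485 (those not working and not actively searching are outside the labor force — including those who want a job but have given up searching).
Civilian working-age population = 80,988 + 51,485 = 132,473.
Unemployment rate = 3,027 / 80,988 = 3.74%.
Labor force participation rate = 80,988 / 132,473 = 61.14%.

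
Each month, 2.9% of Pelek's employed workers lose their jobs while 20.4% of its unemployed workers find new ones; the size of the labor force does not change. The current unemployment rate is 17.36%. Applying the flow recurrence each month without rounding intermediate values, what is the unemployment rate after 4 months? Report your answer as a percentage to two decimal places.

Unemployment rate after four months ≈ 14.15%.

With a fixed labor force, u_{t+1} = u_t + s·(1−u_t) − f·u_t = u_t·(1−s−f) + s.
Here 1−s−f = 0.767 and s = 0.029.
u_1 = 0.173600 × 0.767 + 0.029 = 0.162151.
u_2 = 0.162151 × 0.767 + 0.029 = 0.153370.
u_3 = 0.153370 × 0.767 + 0.029 = 0.146635.
u_4 = 0.146635 × 0.767 + 0.029 = 0.141469.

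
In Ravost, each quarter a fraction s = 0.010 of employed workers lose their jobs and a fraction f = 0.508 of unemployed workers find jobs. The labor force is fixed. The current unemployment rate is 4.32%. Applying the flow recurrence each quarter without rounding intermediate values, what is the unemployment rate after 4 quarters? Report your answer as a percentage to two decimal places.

With a fixed labor force, u_{t+1} = u_t + s·(1−u_t) − f·u_t = u_t·(1−s−f) + s.
Here 1−s−f = 0.482 and s = 0.010.
u_1 = 0.043200 × 0.482 + 0.010 = 0.030822.
u_2 = 0.030822 × 0.482 + 0.010 = 0.024856.
u_3 = 0.024856 × 0.482 + 0.010 = 0.021981.
u_4 = 0.021981 × 0.482 + 0.010 = 0.020595.

Unemployment rate after four quarters ≈ 2.06%.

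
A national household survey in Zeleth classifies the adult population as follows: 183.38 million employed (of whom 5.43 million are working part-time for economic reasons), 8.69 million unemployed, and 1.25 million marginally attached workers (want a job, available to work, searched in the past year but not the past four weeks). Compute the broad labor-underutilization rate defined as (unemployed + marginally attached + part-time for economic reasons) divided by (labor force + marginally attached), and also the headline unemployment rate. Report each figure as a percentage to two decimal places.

Labor force = 183.38 + 8.69 = 192.07 million.
Numerator = 8.69 + 1.25 + 5.43 = 15.37 million.
Denominator = 192.07 + 1.25 = 193.32 million.
Broad rate = 15.37 / 193.32 = 7.95%.
Headline unemployment rate = 8.69 / 192.07 = 4.52%.

Broad underutilization rate ≈ 7.95%; headline unemployment rate ≈ 4.52%.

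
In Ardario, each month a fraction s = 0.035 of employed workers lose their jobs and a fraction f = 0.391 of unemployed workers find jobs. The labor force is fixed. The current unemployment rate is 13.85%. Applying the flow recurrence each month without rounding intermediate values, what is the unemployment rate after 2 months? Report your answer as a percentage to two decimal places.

With a fixed labor force, u_{t+1} = u_t + s·(1−u_t) − f·u_t = u_t·(1−s−f) + s.
Here 1−s−f = 0.574 and s = 0.035.
u_1 = 0.138500 × 0.574 + 0.035 = 0.114499.
u_2 = 0.114499 × 0.574 + 0.035 = 0.100722.

Unemployment rate after two months ≈ 10.07%.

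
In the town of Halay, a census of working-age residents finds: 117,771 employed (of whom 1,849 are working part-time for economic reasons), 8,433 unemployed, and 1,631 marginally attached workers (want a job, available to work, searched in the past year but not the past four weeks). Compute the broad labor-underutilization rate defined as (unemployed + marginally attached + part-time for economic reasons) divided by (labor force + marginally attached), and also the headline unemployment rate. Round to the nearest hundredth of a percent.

Broad underutilization rate ≈ 9.32%; headline unemployment rate ≈ 6.68%.

Labor force = 117,771 + 8,433 = 126,204.
Numerator = 8,433 + 1,631 + 1,849 = 11,913.
Denominator = 126,204 + 1,631 = 127,835.
Broad rate = 11,913 / 127,835 = 9.32%.
Headline unemployment rate = 8,433 / 126,204 = 6.68%.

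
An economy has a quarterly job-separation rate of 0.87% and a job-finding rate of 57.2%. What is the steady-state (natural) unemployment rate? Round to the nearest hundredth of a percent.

Steady-state unemployment rate ≈ 1.50%.

At steady state the flows balance: s·E = f·U, so U/(E+U) = s/(s+f).
u* = 0.87 / (0.87 + 57.2) = 0.87 / 58.07 = 1.50%.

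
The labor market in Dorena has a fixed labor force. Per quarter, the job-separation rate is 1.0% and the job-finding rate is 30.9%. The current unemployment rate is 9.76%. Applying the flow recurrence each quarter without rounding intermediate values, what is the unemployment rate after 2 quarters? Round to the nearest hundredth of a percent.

Unemployment rate after two quarters ≈ 6.21%.

With a fixed labor force, u_{t+1} = u_t + s·(1−u_t) − f·u_t = u_t·(1−s−f) + s.
Here 1−s−f = 0.681 and s = 0.010.
u_1 = 0.097600 × 0.681 + 0.010 = 0.076466.
u_2 = 0.076466 × 0.681 + 0.010 = 0.062073.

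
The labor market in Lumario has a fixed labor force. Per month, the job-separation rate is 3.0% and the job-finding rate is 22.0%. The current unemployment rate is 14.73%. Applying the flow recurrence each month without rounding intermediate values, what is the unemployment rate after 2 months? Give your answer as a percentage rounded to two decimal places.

Unemployment rate after two months ≈ 13.54%.

With a fixed labor force, u_{t+1} = u_t + s·(1−u_t) − f·u_t = u_t·(1−s−f) + s.
Here 1−s−f = 0.750 and s = 0.030.
u_1 = 0.147300 × 0.750 + 0.030 = 0.140475.
u_2 = 0.140475 × 0.750 + 0.030 = 0.135356.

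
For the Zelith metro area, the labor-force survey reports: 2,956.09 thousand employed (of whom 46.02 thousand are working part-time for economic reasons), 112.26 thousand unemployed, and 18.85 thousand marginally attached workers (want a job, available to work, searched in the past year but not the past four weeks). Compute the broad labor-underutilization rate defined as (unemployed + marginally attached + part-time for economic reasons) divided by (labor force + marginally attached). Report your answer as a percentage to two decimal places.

Labor force = 2,956.09 + 112.26 = 3,068.35 thousand.
Numerator = 112.26 + 18.85 + 46.02 = 177.13 thousand.
Denominator = 3,068.35 + 18.85 = 3,087.20 thousand.
Broad rate = 177.13 / 3,087.20 = 5.74%.

Broad underutilization rate ≈ 5.74%.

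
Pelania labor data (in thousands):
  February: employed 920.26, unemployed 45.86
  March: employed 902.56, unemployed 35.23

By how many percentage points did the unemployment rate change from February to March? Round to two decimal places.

The unemployment rate changed by −0.99 percentage points.

February: labor force = 920.26 + 45.86 = 966.12; u = 45.86/966.12 = 4.75%.
March: labor force = 902.56 + 35.23 = 937.79; u = 35.23/937.79 = 3.76%.
Change = 3.76% − 4.75% = −0.99 pp.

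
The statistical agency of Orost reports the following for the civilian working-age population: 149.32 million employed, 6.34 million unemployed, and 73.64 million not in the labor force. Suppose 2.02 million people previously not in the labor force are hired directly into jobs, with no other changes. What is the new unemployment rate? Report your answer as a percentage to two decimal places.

Initially, labor force = 149.32 + 6.34 = 155.66 million, so u = 6.34/155.66 = 4.07%.
After the change, employed and labor force both rise by 2.02; unemployed unchanged → E = 151.34, U = 6.34, labor force = 157.68 million.
New unemployment rate = 6.34 / 157.68 = 4.02%.

New unemployment rate ≈ 4.02%.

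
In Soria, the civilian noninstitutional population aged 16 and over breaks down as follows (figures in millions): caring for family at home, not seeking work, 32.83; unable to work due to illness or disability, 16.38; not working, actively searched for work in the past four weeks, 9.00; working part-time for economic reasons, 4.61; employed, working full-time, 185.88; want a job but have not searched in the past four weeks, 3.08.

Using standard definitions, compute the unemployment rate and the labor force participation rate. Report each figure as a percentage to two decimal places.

Employed = 4.61 + 185.88 = 190.49 million (anyone who worked, including part-time for economic reasons, counts as employed).
Unemployed = 9.00 million.
Labor force = 190.49 + 9.00 = 199.49 million.
Not in labor force = 32.83 + 16.38 + 3.08 = 52.29 million (those not working and not actively searching are outside the labor force — including those who want a job but have given up searching).
Civilian working-age population = 199.49 + 52.29 = 251.78 million.
Unemployment rate = 9.00 / 199.49 = 4.51%.
Labor force participation rate = 199.49 / 251.78 = 79.23%.

Unemployment rate ≈ 4.51%; labor force participation rate ≈ 79.23%.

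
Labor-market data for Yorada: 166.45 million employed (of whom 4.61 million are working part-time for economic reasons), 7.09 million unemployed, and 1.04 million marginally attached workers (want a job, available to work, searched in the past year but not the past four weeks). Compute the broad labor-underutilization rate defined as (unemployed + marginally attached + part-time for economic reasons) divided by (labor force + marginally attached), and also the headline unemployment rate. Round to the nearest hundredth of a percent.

Labor force = 166.45 + 7.09 = 173.54 million.
Numerator = 7.09 + 1.04 + 4.61 = 12.74 million.
Denominator = 173.54 + 1.04 = 174.58 million.
Broad rate = 12.74 / 174.58 = 7.30%.
Headline unemployment rate = 7.09 / 173.54 = 4.09%.

Broad underutilization rate ≈ 7.30%; headline unemployment rate ≈ 4.09%.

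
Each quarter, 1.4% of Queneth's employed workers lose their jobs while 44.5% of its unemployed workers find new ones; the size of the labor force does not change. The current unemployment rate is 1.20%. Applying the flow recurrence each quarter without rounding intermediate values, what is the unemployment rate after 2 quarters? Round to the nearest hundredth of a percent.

With a fixed labor force, u_{t+1} = u_t + s·(1−u_t) − f·u_t = u_t·(1−s−f) + s.
Here 1−s−f = 0.541 and s = 0.014.
u_1 = 0.012000 × 0.541 + 0.014 = 0.020492.
u_2 = 0.020492 × 0.541 + 0.014 = 0.025086.

Unemployment rate after two quarters ≈ 2.51%.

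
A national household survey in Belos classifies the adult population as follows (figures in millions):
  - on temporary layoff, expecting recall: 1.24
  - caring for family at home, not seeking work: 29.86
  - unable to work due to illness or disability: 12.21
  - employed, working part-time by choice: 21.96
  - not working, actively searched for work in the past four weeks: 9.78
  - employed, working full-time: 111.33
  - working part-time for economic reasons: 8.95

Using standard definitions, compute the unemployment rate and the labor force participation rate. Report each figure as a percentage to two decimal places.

Unemployment rate ≈ 7.19%; labor force participation rate ≈ 78.46%.

Employed = 21.96 + 111.33 + 8.95 = 142.24 million (anyone who worked, including part-time for economic reasons, counts as employed).
Unemployed = 1.24 + 9.78 = 11.02 million (jobless and actively searching, or on temporary layoff).
Labor force = 142.24 + 11.02 = 153.26 million.
Not in labor force = 29.86 + 12.21 = 42.07 million (those not working and not actively searching are outside the labor force).
Civilian working-age population = 153.26 + 42.07 = 195.33 million.
Unemployment rate = 11.02 / 153.26 = 7.19%.
Labor force participation rate = 153.26 / 195.33 = 78.46%.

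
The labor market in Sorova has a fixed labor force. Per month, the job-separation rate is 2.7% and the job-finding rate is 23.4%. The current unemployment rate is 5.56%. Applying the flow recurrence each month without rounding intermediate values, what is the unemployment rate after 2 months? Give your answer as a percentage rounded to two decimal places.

Unemployment rate after two months ≈ 7.73%.

With a fixed labor force, u_{t+1} = u_t + s·(1−u_t) − f·u_t = u_t·(1−s−f) + s.
Here 1−s−f = 0.739 and s = 0.027.
u_1 = 0.055600 × 0.739 + 0.027 = 0.068088.
u_2 = 0.068088 × 0.739 + 0.027 = 0.077317.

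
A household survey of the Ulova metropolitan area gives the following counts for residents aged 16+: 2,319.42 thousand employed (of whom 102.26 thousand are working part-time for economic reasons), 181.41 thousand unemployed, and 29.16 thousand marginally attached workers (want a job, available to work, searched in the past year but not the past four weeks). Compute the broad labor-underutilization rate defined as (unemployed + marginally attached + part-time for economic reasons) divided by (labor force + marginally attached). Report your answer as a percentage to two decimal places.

Labor force = 2,319.42 + 181.41 = 2,500.83 thousand.
Numerator = 181.41 + 29.16 + 102.26 = 312.83 thousand.
Denominator = 2,500.83 + 29.16 = 2,529.99 thousand.
Broad rate = 312.83 / 2,529.99 = 12.36%.

Broad underutilization rate ≈ 12.36%.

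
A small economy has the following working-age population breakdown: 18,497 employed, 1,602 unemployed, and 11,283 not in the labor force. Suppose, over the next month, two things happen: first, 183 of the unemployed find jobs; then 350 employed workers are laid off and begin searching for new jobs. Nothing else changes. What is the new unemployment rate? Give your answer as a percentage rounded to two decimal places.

New unemployment rate ≈ 8.80%.

Initially, labor force = 18,497 + 1,602 = 20,099, so u = 1,602/20,099 = 7.97%.
After the first change, unemployed falls and employed rises by 183; labor force unchanged → E = 18,680, U = 1,419, labor force = 20,099.
After the second change, employed falls and unemployed rises by 350; labor force unchanged → E = 18,330, U = 1,769, labor force = 20,099.
New unemployment rate = 1,769 / 20,099 = 8.80%.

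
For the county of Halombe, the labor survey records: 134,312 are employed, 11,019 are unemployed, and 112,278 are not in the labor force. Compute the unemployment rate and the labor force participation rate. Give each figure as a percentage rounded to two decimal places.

Labor force = employed + unemployed = 134,312 + 11,019 = 145,331.
Working-age population = 145,331 + 112,278 = 257,609.
Unemployment rate = 11,019 / 145,331 = 7.58%.
Labor force participation rate = 145,331 / 257,609 = 56.42%.

Unemployment rate ≈ 7.58%; labor force participation rate ≈ 56.42%.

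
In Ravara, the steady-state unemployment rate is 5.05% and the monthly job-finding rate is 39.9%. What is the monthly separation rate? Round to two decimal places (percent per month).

From u* = s/(s+f): s = u·f/(1−u).
s = 0.0505 × 39.9 / (1 − 0.0505) = 2.0149 / 0.9495 ≈ 2.12% per month.

Separation rate ≈ 2.12% per month.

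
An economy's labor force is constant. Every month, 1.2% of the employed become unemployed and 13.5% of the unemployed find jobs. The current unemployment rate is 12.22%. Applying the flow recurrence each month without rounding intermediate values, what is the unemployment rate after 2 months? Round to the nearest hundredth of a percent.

Unemployment rate after two months ≈ 11.11%.

With a fixed labor force, u_{t+1} = u_t + s·(1−u_t) − f·u_t = u_t·(1−s−f) + s.
Here 1−s−f = 0.853 and s = 0.012.
u_1 = 0.122200 × 0.853 + 0.012 = 0.116237.
u_2 = 0.116237 × 0.853 + 0.012 = 0.111150.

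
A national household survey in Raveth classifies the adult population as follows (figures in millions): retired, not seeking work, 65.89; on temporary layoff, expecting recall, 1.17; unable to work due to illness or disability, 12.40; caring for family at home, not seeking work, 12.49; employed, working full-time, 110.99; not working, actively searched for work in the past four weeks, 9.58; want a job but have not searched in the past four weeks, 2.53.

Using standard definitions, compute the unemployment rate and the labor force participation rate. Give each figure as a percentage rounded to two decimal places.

Employed = 110.99 million.
Unemployed = 1.17 + 9.58 = 10.75 million (jobless and actively searching, or on temporary layoff).
Labor force = 110.99 + 10.75 = 121.74 million.
Not in labor force = 65.89 + 12.40 + 12.49 + 2.53 = 93.31 million (those not working and not actively searching are outside the labor force — including those who want a job but have given up searching).
Civilian working-age population = 121.74 + 93.31 = 215.05 million.
Unemployment rate = 10.75 / 121.74 = 8.83%.
Labor force participation rate = 121.74 / 215.05 = 56.61%.

Unemployment rate ≈ 8.83%; labor force participation rate ≈ 56.61%.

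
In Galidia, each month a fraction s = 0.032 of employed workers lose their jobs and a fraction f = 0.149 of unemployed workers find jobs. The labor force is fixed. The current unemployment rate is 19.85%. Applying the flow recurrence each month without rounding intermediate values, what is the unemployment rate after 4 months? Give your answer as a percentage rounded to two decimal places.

With a fixed labor force, u_{t+1} = u_t + s·(1−u_t) − f·u_t = u_t·(1−s−f) + s.
Here 1−s−f = 0.819 and s = 0.032.
u_1 = 0.198500 × 0.819 + 0.032 = 0.194572.
u_2 = 0.194572 × 0.819 + 0.032 = 0.191354.
u_3 = 0.191354 × 0.819 + 0.032 = 0.188719.
u_4 = 0.188719 × 0.819 + 0.032 = 0.186561.

Unemployment rate after four months ≈ 18.66%.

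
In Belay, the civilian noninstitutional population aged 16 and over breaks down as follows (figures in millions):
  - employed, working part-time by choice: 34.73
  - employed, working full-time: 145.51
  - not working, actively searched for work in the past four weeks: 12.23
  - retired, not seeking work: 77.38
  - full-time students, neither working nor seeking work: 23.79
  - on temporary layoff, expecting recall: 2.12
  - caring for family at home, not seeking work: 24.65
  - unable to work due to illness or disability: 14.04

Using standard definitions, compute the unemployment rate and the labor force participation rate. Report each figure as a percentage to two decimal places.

Unemployment rate ≈ 7.37%; labor force participation rate ≈ 58.18%.

Employed = 34.73 + 145.51 = 180.24 million.
Unemployed = 12.23 + 2.12 = 14.35 million (jobless and actively searching, or on temporary layoff).
Labor force = 180.24 + 14.35 = 194.59 million.
Not in labor force = 77.38 + 23.79 + 24.65 + 14.04 = 139.86 million (those not working and not actively searching are outside the labor force).
Civilian working-age population = 194.59 + 139.86 = 334.45 million.
Unemployment rate = 14.35 / 194.59 = 7.37%.
Labor force participation rate = 194.59 / 334.45 = 58.18%.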